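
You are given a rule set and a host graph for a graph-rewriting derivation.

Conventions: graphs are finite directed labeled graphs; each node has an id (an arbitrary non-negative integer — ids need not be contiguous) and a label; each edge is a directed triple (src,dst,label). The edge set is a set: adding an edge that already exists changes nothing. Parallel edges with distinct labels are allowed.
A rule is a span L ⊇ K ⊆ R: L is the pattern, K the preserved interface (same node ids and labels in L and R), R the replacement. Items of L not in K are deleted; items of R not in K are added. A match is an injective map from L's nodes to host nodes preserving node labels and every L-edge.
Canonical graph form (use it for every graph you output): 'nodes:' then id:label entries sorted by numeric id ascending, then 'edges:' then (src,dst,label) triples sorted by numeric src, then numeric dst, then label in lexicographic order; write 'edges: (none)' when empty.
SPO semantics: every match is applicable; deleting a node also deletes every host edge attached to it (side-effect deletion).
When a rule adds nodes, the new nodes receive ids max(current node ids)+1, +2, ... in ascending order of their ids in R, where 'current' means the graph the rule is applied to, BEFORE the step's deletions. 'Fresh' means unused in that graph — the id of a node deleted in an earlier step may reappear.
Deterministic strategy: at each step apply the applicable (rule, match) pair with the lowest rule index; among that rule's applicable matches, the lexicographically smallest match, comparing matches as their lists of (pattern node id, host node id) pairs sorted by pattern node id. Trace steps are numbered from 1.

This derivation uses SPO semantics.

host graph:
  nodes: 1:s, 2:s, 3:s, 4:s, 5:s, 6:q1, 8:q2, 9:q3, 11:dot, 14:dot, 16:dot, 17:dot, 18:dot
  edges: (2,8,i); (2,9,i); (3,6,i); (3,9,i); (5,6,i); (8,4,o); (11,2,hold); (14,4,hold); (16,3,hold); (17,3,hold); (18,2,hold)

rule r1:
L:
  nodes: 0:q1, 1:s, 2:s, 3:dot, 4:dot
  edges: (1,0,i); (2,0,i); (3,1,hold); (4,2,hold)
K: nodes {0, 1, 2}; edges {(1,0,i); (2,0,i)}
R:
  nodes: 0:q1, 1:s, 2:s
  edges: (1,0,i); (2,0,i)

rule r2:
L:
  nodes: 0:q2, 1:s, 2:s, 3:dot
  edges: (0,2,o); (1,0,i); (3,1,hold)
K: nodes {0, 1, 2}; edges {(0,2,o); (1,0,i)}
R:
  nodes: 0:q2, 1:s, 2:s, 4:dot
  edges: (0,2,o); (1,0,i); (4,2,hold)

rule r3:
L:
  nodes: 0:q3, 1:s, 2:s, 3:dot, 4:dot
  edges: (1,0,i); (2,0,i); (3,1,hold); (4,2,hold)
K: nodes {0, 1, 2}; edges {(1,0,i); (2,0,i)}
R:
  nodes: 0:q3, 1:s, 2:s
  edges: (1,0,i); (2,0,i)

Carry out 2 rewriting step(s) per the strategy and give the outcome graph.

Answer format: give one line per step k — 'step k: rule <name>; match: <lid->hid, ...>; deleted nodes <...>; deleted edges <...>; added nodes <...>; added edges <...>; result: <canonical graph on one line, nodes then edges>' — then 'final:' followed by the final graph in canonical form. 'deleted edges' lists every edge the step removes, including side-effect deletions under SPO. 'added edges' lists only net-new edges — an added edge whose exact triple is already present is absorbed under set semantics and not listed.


step 1: rule r2; match: 0->8, 1->2, 2->4, 3->11; deleted nodes 11; deleted edges (11,2,hold); added nodes 19; added edges (19,4,hold); result: nodes: 1:s, 2:s, 3:s, 4:s, 5:s, 6:q1, 8:q2, 9:q3, 14:dot, 16:dot, 17:dot, 18:dot, 19:dot edges: (2,8,i); (2,9,i); (3,6,i); (3,9,i); (5,6,i); (8,4,o); (14,4,hold); (16,3,hold); (17,3,hold); (18,2,hold); (19,4,hold)
step 2: rule r2; match: 0->8, 1->2, 2->4, 3->18; deleted nodes 18; deleted edges (18,2,hold); added nodes 20; added edges (20,4,hold); result: nodes: 1:s, 2:s, 3:s, 4:s, 5:s, 6:q1, 8:q2, 9:q3, 14:dot, 16:dot, 17:dot, 19:dot, 20:dot edges: (2,8,i); (2,9,i); (3,6,i); (3,9,i); (5,6,i); (8,4,o); (14,4,hold); (16,3,hold); (17,3,hold); (19,4,hold); (20,4,hold)
final:
nodes: 1:s, 2:s, 3:s, 4:s, 5:s, 6:q1, 8:q2, 9:q3, 14:dot, 16:dot, 17:dot, 19:dot, 20:dot
edges: (2,8,i); (2,9,i); (3,6,i); (3,9,i); (5,6,i); (8,4,o); (14,4,hold); (16,3,hold); (17,3,hold); (19,4,hold); (20,4,hold)


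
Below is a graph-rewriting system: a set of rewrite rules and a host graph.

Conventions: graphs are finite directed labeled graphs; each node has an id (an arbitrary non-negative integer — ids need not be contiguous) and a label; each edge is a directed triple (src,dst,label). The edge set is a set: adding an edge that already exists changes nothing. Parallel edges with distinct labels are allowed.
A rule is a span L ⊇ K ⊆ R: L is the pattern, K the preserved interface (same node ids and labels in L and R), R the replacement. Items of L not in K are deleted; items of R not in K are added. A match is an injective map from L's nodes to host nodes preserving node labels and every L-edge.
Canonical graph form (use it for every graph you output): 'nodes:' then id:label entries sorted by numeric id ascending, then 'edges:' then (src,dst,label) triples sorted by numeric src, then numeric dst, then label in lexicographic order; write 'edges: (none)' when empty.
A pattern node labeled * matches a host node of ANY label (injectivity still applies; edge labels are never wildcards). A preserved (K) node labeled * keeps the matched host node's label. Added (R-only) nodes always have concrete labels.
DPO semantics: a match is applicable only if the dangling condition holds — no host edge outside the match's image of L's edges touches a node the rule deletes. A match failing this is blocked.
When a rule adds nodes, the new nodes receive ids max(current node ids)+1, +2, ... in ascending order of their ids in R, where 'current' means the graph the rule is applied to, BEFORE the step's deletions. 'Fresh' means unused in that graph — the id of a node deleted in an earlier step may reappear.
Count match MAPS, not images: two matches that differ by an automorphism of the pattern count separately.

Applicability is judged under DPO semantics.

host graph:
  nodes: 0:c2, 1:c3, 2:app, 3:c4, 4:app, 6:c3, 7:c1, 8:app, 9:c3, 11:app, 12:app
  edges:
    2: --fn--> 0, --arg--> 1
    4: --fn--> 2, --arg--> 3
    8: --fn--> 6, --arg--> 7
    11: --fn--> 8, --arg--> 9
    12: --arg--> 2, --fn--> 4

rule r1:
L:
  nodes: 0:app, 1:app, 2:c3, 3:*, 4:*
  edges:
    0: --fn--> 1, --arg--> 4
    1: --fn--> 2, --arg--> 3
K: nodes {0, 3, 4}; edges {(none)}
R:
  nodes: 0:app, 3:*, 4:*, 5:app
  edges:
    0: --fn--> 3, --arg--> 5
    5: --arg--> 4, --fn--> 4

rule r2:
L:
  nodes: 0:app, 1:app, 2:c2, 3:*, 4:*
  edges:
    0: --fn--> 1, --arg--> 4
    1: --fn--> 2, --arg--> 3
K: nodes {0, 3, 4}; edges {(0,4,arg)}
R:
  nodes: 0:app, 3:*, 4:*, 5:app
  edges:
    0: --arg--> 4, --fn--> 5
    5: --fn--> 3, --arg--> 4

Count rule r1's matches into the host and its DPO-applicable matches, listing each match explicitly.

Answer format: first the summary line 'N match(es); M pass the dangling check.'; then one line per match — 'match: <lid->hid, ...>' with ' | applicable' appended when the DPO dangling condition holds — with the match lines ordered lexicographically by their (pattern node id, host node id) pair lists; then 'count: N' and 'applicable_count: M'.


1 match(es); 1 pass the dangling check.
match: 0->11, 1->8, 2->6, 3->7, 4->9 | applicable
count: 1
applicable_count: 1


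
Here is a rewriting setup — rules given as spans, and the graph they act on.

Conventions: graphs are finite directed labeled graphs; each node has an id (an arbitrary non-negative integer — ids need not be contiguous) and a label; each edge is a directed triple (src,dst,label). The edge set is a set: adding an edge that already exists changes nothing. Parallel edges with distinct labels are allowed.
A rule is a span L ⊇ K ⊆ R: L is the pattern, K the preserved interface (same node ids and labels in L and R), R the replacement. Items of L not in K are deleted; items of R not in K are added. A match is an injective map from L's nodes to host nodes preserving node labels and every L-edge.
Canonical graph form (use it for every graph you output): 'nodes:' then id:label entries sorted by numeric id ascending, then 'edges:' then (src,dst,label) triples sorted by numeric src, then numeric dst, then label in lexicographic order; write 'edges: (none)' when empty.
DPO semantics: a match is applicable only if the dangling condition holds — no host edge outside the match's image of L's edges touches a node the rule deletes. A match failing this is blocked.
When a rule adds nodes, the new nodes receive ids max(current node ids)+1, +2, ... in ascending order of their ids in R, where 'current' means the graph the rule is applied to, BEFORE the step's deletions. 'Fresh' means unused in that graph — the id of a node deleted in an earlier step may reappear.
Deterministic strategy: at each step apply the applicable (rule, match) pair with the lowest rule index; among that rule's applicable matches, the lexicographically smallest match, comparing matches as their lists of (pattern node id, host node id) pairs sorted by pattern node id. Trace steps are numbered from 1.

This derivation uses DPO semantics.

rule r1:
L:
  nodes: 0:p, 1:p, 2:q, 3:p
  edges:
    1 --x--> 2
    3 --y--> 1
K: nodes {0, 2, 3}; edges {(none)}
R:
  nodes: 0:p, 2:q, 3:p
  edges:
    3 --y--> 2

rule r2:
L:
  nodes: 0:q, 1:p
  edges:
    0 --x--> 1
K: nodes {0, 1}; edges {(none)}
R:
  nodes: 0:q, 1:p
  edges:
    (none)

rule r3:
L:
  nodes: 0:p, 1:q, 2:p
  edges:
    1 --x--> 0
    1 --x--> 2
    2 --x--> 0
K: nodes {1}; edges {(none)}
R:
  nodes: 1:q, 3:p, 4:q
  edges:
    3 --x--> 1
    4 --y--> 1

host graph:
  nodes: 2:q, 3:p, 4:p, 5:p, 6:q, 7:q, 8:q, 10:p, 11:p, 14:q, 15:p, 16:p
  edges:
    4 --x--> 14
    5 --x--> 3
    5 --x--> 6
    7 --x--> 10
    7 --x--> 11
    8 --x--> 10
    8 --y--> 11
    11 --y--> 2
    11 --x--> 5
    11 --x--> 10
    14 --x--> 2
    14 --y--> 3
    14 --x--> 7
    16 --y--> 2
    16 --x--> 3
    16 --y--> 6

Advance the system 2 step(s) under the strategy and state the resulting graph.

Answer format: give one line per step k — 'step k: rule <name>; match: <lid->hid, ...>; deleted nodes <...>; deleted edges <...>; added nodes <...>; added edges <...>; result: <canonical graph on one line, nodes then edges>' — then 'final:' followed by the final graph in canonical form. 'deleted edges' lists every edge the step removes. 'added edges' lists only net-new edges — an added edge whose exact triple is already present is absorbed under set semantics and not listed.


step 1: rule r2; match: 0->7, 1->10; deleted nodes (none); deleted edges (7,10,x); added nodes (none); added edges (none); result: nodes: 2:q, 3:p, 4:p, 5:p, 6:q, 7:q, 8:q, 10:p, 11:p, 14:q, 15:p, 16:p edges: (4,14,x); (5,3,x); (5,6,x); (7,11,x); (8,10,x); (8,11,y); (11,2,y); (11,5,x); (11,10,x); (14,2,x); (14,3,y); (14,7,x); (16,2,y); (16,3,x); (16,6,y)
step 2: rule r2; match: 0->7, 1->11; deleted nodes (none); deleted edges (7,11,x); added nodes (none); added edges (none); result: nodes: 2:q, 3:p, 4:p, 5:p, 6:q, 7:q, 8:q, 10:p, 11:p, 14:q, 15:p, 16:p edges: (4,14,x); (5,3,x); (5,6,x); (8,10,x); (8,11,y); (11,2,y); (11,5,x); (11,10,x); (14,2,x); (14,3,y); (14,7,x); (16,2,y); (16,3,x); (16,6,y)
final:
nodes: 2:q, 3:p, 4:p, 5:p, 6:q, 7:q, 8:q, 10:p, 11:p, 14:q, 15:p, 16:p
edges: (4,14,x); (5,3,x); (5,6,x); (8,10,x); (8,11,y); (11,2,y); (11,5,x); (11,10,x); (14,2,x); (14,3,y); (14,7,x); (16,2,y); (16,3,x); (16,6,y)


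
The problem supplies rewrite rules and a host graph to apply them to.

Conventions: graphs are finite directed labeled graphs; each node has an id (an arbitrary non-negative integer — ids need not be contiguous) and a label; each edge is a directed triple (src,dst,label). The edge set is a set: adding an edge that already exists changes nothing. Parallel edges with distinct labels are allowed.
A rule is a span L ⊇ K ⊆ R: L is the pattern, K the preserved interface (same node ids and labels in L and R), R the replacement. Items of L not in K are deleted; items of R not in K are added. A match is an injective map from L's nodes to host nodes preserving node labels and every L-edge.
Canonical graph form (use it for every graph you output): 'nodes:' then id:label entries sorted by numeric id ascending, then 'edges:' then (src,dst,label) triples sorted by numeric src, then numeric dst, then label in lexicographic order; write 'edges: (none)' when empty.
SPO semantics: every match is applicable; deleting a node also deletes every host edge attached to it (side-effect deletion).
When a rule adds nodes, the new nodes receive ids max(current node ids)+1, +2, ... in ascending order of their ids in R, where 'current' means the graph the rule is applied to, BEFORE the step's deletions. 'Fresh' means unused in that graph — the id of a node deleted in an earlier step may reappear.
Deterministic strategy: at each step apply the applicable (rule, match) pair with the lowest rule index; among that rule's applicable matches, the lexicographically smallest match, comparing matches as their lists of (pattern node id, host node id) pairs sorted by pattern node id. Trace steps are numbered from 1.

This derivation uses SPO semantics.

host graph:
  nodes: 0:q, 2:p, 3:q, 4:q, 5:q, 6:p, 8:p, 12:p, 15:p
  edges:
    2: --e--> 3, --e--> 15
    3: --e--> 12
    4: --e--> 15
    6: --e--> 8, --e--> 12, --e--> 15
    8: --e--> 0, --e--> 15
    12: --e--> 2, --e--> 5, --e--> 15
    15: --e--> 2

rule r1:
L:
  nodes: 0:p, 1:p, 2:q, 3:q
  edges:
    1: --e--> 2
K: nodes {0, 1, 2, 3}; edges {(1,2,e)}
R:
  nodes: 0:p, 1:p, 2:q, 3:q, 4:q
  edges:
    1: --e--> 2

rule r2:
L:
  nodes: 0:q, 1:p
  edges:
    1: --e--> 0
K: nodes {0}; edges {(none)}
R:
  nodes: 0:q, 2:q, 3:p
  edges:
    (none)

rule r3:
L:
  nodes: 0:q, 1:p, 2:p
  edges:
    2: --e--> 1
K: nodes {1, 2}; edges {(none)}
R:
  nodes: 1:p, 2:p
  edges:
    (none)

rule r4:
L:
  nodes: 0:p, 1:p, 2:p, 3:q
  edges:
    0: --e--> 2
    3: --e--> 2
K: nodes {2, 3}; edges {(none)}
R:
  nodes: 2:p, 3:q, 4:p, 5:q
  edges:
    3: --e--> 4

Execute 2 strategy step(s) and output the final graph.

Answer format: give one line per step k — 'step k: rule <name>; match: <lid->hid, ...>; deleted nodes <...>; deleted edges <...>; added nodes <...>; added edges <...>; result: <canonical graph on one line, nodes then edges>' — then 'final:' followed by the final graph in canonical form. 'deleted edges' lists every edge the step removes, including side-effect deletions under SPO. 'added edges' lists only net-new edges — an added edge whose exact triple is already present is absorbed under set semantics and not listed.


step 1: rule r1; match: 0->2, 1->8, 2->0, 3->3; deleted nodes (none); deleted edges (none); added nodes 16; added edges (none); result: nodes: 0:q, 2:p, 3:q, 4:q, 5:q, 6:p, 8:p, 12:p, 15:p, 16:q edges: (2,3,e); (2,15,e); (3,12,e); (4,15,e); (6,8,e); (6,12,e); (6,15,e); (8,0,e); (8,15,e); (12,2,e); (12,5,e); (12,15,e); (15,2,e)
step 2: rule r1; match: 0->2, 1->8, 2->0, 3->3; deleted nodes (none); deleted edges (none); added nodes 17; added edges (none); result: nodes: 0:q, 2:p, 3:q, 4:q, 5:q, 6:p, 8:p, 12:p, 15:p, 16:q, 17:q edges: (2,3,e); (2,15,e); (3,12,e); (4,15,e); (6,8,e); (6,12,e); (6,15,e); (8,0,e); (8,15,e); (12,2,e); (12,5,e); (12,15,e); (15,2,e)
final:
nodes: 0:q, 2:p, 3:q, 4:q, 5:q, 6:p, 8:p, 12:p, 15:p, 16:q, 17:q
edges: (2,3,e); (2,15,e); (3,12,e); (4,15,e); (6,8,e); (6,12,e); (6,15,e); (8,0,e); (8,15,e); (12,2,e); (12,5,e); (12,15,e); (15,2,e)


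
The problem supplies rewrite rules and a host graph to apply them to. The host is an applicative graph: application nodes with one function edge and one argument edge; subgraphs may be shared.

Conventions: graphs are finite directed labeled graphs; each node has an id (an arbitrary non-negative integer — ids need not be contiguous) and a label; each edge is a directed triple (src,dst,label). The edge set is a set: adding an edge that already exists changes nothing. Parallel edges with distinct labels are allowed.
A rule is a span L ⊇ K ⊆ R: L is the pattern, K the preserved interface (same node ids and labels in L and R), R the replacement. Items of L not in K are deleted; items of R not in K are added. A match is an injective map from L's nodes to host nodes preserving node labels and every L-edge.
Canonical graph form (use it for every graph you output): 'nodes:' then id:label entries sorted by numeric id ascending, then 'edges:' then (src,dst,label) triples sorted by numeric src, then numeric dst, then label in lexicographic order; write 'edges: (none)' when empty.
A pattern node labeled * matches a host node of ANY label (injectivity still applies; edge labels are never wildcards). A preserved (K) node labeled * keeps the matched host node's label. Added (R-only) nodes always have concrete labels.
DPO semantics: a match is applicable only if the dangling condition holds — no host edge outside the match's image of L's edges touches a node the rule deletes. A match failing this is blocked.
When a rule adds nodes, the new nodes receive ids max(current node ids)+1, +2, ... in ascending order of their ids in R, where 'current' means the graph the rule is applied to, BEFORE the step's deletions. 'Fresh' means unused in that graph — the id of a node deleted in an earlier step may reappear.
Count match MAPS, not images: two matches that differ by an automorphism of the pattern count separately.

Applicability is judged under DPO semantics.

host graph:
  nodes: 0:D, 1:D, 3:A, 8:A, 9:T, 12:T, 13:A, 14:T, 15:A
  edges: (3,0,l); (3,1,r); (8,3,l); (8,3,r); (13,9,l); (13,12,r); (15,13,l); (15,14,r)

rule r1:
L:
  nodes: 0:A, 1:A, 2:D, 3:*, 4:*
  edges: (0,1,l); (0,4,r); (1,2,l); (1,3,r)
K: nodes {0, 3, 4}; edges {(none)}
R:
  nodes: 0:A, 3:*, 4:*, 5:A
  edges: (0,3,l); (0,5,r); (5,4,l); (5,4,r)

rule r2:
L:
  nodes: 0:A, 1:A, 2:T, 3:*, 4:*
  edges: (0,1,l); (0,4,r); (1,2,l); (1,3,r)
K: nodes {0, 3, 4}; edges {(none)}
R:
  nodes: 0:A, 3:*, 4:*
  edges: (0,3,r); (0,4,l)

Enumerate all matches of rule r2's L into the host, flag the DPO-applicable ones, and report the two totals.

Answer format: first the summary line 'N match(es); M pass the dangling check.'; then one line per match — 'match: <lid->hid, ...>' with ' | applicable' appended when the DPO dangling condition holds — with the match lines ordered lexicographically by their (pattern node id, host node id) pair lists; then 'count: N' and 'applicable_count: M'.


1 match(es); 1 pass the dangling check.
match: 0->15, 1->13, 2->9, 3->12, 4->14 | applicable
count: 1
applicable_count: 1


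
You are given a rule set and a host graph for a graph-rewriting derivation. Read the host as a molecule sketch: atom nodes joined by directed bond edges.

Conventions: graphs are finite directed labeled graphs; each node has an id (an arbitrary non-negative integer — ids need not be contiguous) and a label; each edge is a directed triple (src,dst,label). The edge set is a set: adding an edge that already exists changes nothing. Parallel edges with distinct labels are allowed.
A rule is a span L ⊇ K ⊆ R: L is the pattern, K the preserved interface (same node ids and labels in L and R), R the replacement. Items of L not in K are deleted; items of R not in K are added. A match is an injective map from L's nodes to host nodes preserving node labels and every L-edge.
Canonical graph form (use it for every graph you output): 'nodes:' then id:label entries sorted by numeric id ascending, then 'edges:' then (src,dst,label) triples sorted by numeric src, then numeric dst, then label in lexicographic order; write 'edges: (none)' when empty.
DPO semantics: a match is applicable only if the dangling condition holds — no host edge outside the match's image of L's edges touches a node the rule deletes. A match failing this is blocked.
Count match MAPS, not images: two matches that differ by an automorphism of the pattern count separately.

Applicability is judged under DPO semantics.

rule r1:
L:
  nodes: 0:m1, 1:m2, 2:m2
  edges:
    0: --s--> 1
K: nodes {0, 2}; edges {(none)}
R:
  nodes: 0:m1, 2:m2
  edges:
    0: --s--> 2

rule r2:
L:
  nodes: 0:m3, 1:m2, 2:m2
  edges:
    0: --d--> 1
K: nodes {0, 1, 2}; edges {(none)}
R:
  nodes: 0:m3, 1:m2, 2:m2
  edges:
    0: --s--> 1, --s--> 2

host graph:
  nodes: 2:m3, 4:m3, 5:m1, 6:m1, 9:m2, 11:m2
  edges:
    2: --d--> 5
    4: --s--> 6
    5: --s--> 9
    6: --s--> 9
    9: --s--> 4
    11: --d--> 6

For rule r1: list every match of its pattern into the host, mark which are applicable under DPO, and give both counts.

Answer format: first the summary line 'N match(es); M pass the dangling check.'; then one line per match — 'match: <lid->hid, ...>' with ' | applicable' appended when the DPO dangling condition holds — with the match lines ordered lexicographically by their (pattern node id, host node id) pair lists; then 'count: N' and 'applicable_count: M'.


2 match(es); 0 pass the dangling check.
match: 0->5, 1->9, 2->11
match: 0->6, 1->9, 2->11
count: 2
applicable_count: 0


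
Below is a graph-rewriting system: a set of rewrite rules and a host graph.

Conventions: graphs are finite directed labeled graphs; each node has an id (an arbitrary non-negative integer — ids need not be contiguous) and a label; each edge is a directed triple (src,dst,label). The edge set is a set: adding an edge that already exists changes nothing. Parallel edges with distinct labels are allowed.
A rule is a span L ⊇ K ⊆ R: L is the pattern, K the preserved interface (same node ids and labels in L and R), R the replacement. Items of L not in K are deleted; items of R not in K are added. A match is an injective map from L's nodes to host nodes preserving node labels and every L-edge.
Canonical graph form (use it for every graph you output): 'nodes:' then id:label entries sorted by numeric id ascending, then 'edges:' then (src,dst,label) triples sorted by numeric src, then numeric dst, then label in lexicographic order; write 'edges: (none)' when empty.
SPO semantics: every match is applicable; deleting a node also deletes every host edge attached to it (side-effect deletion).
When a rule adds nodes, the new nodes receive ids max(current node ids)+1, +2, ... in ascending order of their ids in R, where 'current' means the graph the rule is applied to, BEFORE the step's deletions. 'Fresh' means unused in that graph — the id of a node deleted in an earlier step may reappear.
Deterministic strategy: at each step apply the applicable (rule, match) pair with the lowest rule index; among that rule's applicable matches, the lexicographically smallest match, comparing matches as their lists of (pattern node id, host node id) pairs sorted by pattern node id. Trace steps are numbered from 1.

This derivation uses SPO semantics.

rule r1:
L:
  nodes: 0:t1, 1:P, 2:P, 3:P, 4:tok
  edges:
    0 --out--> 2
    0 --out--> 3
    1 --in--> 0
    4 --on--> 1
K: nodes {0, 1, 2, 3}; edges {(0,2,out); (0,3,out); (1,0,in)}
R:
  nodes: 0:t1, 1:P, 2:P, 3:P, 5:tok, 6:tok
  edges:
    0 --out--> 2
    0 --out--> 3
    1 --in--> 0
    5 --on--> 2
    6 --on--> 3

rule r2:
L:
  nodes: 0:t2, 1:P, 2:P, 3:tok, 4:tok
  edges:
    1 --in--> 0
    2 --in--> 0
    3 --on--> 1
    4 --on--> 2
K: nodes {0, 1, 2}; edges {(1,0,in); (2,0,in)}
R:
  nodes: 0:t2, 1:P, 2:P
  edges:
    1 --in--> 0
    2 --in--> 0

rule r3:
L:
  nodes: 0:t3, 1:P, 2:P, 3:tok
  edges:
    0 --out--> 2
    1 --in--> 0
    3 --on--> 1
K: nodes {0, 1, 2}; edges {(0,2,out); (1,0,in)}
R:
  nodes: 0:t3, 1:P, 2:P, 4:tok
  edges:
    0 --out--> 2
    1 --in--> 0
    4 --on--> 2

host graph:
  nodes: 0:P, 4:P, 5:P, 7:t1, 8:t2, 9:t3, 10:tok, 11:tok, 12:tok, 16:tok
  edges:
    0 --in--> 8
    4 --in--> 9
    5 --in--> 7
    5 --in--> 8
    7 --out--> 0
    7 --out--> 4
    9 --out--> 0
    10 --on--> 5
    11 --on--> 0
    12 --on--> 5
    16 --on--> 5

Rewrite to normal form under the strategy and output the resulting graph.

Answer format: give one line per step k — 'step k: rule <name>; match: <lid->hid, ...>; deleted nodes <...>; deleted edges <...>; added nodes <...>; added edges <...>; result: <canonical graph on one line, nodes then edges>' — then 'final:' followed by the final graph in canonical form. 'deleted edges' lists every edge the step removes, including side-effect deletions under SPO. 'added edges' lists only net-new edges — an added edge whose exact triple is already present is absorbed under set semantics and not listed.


step 1: rule r1; match: 0->7, 1->5, 2->0, 3->4, 4->10; deleted nodes 10; deleted edges (10,5,on); added nodes 17, 18; added edges (17,0,on); (18,4,on); result: nodes: 0:P, 4:P, 5:P, 7:t1, 8:t2, 9:t3, 11:tok, 12:tok, 16:tok, 17:tok, 18:tok edges: (0,8,in); (4,9,in); (5,7,in); (5,8,in); (7,0,out); (7,4,out); (9,0,out); (11,0,on); (12,5,on); (16,5,on); (17,0,on); (18,4,on)
step 2: rule r1; match: 0->7, 1->5, 2->0, 3->4, 4->12; deleted nodes 12; deleted edges (12,5,on); added nodes 19, 20; added edges (19,0,on); (20,4,on); result: nodes: 0:P, 4:P, 5:P, 7:t1, 8:t2, 9:t3, 11:tok, 16:tok, 17:tok, 18:tok, 19:tok, 20:tok edges: (0,8,in); (4,9,in); (5,7,in); (5,8,in); (7,0,out); (7,4,out); (9,0,out); (11,0,on); (16,5,on); (17,0,on); (18,4,on); (19,0,on); (20,4,on)
step 3: rule r1; match: 0->7, 1->5, 2->0, 3->4, 4->16; deleted nodes 16; deleted edges (16,5,on); added nodes 21, 22; added edges (21,0,on); (22,4,on); result: nodes: 0:P, 4:P, 5:P, 7:t1, 8:t2, 9:t3, 11:tok, 17:tok, 18:tok, 19:tok, 20:tok, 21:tok, 22:tok edges: (0,8,in); (4,9,in); (5,7,in); (5,8,in); (7,0,out); (7,4,out); (9,0,out); (11,0,on); (17,0,on); (18,4,on); (19,0,on); (20,4,on); (21,0,on); (22,4,on)
step 4: rule r3; match: 0->9, 1->4, 2->0, 3->18; deleted nodes 18; deleted edges (18,4,on); added nodes 23; added edges (23,0,on); result: nodes: 0:P, 4:P, 5:P, 7:t1, 8:t2, 9:t3, 11:tok, 17:tok, 19:tok, 20:tok, 21:tok, 22:tok, 23:tok edges: (0,8,in); (4,9,in); (5,7,in); (5,8,in); (7,0,out); (7,4,out); (9,0,out); (11,0,on); (17,0,on); (19,0,on); (20,4,on); (21,0,on); (22,4,on); (23,0,on)
step 5: rule r3; match: 0->9, 1->4, 2->0, 3->20; deleted nodes 20; deleted edges (20,4,on); added nodes 24; added edges (24,0,on); result: nodes: 0:P, 4:P, 5:P, 7:t1, 8:t2, 9:t3, 11:tok, 17:tok, 19:tok, 21:tok, 22:tok, 23:tok, 24:tok edges: (0,8,in); (4,9,in); (5,7,in); (5,8,in); (7,0,out); (7,4,out); (9,0,out); (11,0,on); (17,0,on); (19,0,on); (21,0,on); (22,4,on); (23,0,on); (24,0,on)
step 6: rule r3; match: 0->9, 1->4, 2->0, 3->22; deleted nodes 22; deleted edges (22,4,on); added nodes 25; added edges (25,0,on); result: nodes: 0:P, 4:P, 5:P, 7:t1, 8:t2, 9:t3, 11:tok, 17:tok, 19:tok, 21:tok, 23:tok, 24:tok, 25:tok edges: (0,8,in); (4,9,in); (5,7,in); (5,8,in); (7,0,out); (7,4,out); (9,0,out); (11,0,on); (17,0,on); (19,0,on); (21,0,on); (23,0,on); (24,0,on); (25,0,on)
final:
nodes: 0:P, 4:P, 5:P, 7:t1, 8:t2, 9:t3, 11:tok, 17:tok, 19:tok, 21:tok, 23:tok, 24:tok, 25:tok
edges: (0,8,in); (4,9,in); (5,7,in); (5,8,in); (7,0,out); (7,4,out); (9,0,out); (11,0,on); (17,0,on); (19,0,on); (21,0,on); (23,0,on); (24,0,on); (25,0,on)


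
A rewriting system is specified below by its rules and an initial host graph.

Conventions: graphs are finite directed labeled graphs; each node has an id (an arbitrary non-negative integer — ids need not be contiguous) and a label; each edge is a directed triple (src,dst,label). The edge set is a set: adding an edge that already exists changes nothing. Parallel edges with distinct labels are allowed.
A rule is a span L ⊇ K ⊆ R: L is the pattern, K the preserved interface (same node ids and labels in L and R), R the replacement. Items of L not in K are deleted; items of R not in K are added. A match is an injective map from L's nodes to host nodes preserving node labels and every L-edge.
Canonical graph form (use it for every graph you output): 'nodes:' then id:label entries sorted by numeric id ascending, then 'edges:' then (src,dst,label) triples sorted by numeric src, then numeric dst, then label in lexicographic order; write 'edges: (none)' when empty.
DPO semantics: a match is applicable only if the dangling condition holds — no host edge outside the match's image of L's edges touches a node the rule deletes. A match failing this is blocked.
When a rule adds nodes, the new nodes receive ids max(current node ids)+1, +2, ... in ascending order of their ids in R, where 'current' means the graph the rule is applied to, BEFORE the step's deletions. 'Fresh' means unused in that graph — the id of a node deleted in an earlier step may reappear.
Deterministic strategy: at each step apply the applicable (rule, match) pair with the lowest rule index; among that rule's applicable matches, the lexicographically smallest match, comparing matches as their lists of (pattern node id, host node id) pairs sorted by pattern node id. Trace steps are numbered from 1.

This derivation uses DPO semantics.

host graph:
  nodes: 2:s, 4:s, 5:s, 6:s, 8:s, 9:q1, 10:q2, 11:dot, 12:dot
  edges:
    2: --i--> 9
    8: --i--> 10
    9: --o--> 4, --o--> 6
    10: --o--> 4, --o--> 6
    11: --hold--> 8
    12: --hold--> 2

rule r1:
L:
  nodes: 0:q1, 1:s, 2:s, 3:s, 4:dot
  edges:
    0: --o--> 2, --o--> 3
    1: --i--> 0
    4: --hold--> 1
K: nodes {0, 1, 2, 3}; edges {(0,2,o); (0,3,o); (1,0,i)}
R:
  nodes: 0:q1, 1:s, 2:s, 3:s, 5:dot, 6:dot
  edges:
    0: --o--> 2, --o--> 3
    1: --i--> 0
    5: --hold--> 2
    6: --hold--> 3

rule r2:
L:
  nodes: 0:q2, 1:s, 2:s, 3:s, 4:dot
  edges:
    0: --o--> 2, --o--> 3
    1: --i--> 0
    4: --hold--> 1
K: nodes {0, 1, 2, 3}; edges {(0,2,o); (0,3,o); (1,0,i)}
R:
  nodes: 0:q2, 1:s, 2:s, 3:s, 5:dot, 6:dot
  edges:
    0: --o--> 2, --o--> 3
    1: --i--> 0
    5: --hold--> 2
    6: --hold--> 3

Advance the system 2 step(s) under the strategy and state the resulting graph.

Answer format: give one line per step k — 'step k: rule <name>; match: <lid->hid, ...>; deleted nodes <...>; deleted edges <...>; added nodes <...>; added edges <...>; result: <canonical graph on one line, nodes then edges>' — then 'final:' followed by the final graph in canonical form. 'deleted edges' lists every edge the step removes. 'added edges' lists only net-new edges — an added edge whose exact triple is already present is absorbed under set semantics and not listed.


step 1: rule r1; match: 0->9, 1->2, 2->4, 3->6, 4->12; deleted nodes 12; deleted edges (12,2,hold); added nodes 13, 14; added edges (13,4,hold); (14,6,hold); result: nodes: 2:s, 4:s, 5:s, 6:s, 8:s, 9:q1, 10:q2, 11:dot, 13:dot, 14:dot edges: (2,9,i); (8,10,i); (9,4,o); (9,6,o); (10,4,o); (10,6,o); (11,8,hold); (13,4,hold); (14,6,hold)
step 2: rule r2; match: 0->10, 1->8, 2->4, 3->6, 4->11; deleted nodes 11; deleted edges (11,8,hold); added nodes 15, 16; added edges (15,4,hold); (16,6,hold); result: nodes: 2:s, 4:s, 5:s, 6:s, 8:s, 9:q1, 10:q2, 13:dot, 14:dot, 15:dot, 16:dot edges: (2,9,i); (8,10,i); (9,4,o); (9,6,o); (10,4,o); (10,6,o); (13,4,hold); (14,6,hold); (15,4,hold); (16,6,hold)
final:
nodes: 2:s, 4:s, 5:s, 6:s, 8:s, 9:q1, 10:q2, 13:dot, 14:dot, 15:dot, 16:dot
edges: (2,9,i); (8,10,i); (9,4,o); (9,6,o); (10,4,o); (10,6,o); (13,4,hold); (14,6,hold); (15,4,hold); (16,6,hold)


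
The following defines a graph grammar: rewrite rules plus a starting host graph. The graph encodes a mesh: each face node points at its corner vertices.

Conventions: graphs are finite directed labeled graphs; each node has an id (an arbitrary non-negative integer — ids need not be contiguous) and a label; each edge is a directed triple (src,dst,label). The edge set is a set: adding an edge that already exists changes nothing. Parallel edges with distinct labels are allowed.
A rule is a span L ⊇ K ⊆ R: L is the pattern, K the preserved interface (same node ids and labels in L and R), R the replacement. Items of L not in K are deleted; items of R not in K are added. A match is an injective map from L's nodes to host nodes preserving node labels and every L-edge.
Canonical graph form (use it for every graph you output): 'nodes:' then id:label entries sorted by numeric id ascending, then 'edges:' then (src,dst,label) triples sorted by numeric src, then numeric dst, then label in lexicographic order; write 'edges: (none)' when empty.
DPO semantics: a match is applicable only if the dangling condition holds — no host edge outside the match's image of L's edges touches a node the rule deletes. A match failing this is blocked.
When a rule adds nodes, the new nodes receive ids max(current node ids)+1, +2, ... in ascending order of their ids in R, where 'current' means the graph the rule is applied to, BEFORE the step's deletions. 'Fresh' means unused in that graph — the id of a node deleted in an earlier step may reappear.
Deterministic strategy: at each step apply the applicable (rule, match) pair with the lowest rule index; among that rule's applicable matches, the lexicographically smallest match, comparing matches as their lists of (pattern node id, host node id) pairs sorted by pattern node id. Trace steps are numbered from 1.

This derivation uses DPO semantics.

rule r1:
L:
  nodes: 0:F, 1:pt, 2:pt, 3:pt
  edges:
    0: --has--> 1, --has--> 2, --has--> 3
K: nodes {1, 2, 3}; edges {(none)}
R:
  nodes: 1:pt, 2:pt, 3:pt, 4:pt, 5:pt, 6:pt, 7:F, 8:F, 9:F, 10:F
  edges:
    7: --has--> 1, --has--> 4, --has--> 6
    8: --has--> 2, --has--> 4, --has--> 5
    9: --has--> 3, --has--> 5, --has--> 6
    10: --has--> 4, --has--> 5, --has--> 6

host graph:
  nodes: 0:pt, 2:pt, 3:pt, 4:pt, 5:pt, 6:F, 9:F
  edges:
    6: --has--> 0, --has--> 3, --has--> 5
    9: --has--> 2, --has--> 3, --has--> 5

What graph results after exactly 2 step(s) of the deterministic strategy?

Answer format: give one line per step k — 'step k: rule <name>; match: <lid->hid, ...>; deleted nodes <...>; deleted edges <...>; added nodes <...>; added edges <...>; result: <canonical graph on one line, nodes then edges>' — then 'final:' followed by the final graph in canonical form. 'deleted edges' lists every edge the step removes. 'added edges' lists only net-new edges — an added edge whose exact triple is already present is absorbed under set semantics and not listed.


step 1: rule r1; match: 0->6, 1->0, 2->3, 3->5; deleted nodes 6; deleted edges (6,0,has); (6,3,has); (6,5,has); added nodes 10, 11, 12, 13, 14, 15, 16; added edges (13,0,has); (13,10,has); (13,12,has); (14,3,has); (14,10,has); (14,11,has); (15,5,has); (15,11,has); (15,12,has); (16,10,has); (16,11,has); (16,12,has); result: nodes: 0:pt, 2:pt, 3:pt, 4:pt, 5:pt, 9:F, 10:pt, 11:pt, 12:pt, 13:F, 14:F, 15:F, 16:F edges: (9,2,has); (9,3,has); (9,5,has); (13,0,has); (13,10,has); (13,12,has); (14,3,has); (14,10,has); (14,11,has); (15,5,has); (15,11,has); (15,12,has); (16,10,has); (16,11,has); (16,12,has)
step 2: rule r1; match: 0->9, 1->2, 2->3, 3->5; deleted nodes 9; deleted edges (9,2,has); (9,3,has); (9,5,has); added nodes 17, 18, 19, 20, 21, 22, 23; added edges (20,2,has); (20,17,has); (20,19,has); (21,3,has); (21,17,has); (21,18,has); (22,5,has); (22,18,has); (22,19,has); (23,17,has); (23,18,has); (23,19,has); result: nodes: 0:pt, 2:pt, 3:pt, 4:pt, 5:pt, 10:pt, 11:pt, 12:pt, 13:F, 14:F, 15:F, 16:F, 17:pt, 18:pt, 19:pt, 20:F, 21:F, 22:F, 23:F edges: (13,0,has); (13,10,has); (13,12,has); (14,3,has); (14,10,has); (14,11,has); (15,5,has); (15,11,has); (15,12,has); (16,10,has); (16,11,has); (16,12,has); (20,2,has); (20,17,has); (20,19,has); (21,3,has); (21,17,has); (21,18,has); (22,5,has); (22,18,has); (22,19,has); (23,17,has); (23,18,has); (23,19,has)
final:
nodes: 0:pt, 2:pt, 3:pt, 4:pt, 5:pt, 10:pt, 11:pt, 12:pt, 13:F, 14:F, 15:F, 16:F, 17:pt, 18:pt, 19:pt, 20:F, 21:F, 22:F, 23:F
edges: (13,0,has); (13,10,has); (13,12,has); (14,3,has); (14,10,has); (14,11,has); (15,5,has); (15,11,has); (15,12,has); (16,10,has); (16,11,has); (16,12,has); (20,2,has); (20,17,has); (20,19,has); (21,3,has); (21,17,has); (21,18,has); (22,5,has); (22,18,has); (22,19,has); (23,17,has); (23,18,has); (23,19,has)


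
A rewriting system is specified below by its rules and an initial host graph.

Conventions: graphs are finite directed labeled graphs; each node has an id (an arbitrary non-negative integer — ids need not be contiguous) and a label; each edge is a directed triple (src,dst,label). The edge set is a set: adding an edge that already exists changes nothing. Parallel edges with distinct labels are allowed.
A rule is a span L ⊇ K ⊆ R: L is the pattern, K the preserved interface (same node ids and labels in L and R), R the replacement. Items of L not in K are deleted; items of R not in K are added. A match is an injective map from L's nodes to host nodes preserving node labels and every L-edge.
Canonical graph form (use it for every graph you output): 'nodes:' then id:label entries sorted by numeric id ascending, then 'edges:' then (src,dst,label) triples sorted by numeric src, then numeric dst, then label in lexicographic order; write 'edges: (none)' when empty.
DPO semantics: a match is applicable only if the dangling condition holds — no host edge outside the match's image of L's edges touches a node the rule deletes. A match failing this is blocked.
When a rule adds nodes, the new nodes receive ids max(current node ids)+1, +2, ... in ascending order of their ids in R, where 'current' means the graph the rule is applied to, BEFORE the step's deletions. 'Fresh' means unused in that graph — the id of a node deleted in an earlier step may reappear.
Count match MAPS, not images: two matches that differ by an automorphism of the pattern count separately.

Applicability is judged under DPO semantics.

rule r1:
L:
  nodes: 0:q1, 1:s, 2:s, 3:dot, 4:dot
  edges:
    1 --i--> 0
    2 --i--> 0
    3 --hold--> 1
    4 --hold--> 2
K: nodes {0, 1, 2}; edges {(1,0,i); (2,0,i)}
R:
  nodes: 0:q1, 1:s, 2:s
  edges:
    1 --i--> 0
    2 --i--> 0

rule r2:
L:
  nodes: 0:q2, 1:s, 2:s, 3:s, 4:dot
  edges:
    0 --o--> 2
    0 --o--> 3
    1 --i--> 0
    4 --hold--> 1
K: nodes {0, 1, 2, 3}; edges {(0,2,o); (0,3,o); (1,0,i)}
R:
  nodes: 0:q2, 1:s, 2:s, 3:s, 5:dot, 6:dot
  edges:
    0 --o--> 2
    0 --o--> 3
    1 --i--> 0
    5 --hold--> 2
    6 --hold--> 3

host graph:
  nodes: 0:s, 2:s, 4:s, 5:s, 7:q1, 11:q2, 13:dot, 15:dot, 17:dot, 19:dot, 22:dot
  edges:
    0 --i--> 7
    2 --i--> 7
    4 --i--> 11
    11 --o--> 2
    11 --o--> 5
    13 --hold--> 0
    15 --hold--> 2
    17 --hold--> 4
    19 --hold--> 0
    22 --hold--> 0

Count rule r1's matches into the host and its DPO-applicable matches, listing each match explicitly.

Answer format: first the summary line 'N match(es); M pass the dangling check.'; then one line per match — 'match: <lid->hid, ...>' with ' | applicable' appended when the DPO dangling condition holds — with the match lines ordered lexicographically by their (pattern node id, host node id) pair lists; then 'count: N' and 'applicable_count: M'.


6 match(es); 6 pass the dangling check.
match: 0->7, 1->0, 2->2, 3->13, 4->15 | applicable
match: 0->7, 1->0, 2->2, 3->19, 4->15 | applicable
match: 0->7, 1->0, 2->2, 3->22, 4->15 | applicable
match: 0->7, 1->2, 2->0, 3->15, 4->13 | applicable
match: 0->7, 1->2, 2->0, 3->15, 4->19 | applicable
match: 0->7, 1->2, 2->0, 3->15, 4->22 | applicable
count: 6
applicable_count: 6


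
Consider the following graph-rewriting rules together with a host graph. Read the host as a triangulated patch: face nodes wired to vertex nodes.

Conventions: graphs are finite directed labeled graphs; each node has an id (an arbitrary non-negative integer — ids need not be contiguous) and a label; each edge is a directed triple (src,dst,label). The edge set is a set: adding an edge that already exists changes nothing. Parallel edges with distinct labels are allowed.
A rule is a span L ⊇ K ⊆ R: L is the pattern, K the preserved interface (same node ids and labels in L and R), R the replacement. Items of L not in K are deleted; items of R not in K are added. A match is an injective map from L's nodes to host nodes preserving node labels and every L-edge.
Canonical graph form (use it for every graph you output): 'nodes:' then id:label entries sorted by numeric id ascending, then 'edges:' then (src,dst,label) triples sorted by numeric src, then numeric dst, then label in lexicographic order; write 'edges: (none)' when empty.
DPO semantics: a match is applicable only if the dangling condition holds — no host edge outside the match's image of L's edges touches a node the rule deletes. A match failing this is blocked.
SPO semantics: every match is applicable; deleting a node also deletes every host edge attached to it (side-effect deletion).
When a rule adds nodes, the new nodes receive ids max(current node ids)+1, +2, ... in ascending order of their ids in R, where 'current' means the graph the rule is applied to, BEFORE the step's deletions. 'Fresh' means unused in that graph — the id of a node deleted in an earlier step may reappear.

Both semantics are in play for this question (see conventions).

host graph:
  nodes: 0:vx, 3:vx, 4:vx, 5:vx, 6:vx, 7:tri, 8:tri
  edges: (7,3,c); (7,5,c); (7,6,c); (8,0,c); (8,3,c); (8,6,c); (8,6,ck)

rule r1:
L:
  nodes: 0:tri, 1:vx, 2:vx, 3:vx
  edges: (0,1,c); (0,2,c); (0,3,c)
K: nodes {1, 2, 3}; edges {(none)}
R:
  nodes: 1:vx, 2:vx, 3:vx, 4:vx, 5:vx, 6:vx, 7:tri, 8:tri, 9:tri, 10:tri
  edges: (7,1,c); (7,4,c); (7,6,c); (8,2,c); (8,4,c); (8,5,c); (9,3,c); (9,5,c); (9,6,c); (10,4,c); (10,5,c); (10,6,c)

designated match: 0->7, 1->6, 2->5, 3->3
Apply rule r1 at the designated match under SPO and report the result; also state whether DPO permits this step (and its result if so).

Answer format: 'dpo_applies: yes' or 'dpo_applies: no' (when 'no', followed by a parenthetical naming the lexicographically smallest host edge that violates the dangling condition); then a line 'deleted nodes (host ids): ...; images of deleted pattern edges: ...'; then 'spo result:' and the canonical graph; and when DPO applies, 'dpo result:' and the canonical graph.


dpo_applies: yes
deleted nodes (host ids): 7; images of deleted pattern edges: (7,3,c); (7,5,c); (7,6,c)
spo result:
nodes: 0:vx, 3:vx, 4:vx, 5:vx, 6:vx, 8:tri, 9:vx, 10:vx, 11:vx, 12:tri, 13:tri, 14:tri, 15:tri
edges: (8,0,c); (8,3,c); (8,6,c); (8,6,ck); (12,6,c); (12,9,c); (12,11,c); (13,5,c); (13,9,c); (13,10,c); (14,3,c); (14,10,c); (14,11,c); (15,9,c); (15,10,c); (15,11,c)
dpo result:
nodes: 0:vx, 3:vx, 4:vx, 5:vx, 6:vx, 8:tri, 9:vx, 10:vx, 11:vx, 12:tri, 13:tri, 14:tri, 15:tri
edges: (8,0,c); (8,3,c); (8,6,c); (8,6,ck); (12,6,c); (12,9,c); (12,11,c); (13,5,c); (13,9,c); (13,10,c); (14,3,c); (14,10,c); (14,11,c); (15,9,c); (15,10,c); (15,11,c)
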